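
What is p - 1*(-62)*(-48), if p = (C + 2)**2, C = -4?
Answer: -2972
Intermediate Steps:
p = 4 (p = (-4 + 2)**2 = (-2)**2 = 4)
p - 1*(-62)*(-48) = 4 - 1*(-62)*(-48) = 4 + 62*(-48) = 4 - 2976 = -2972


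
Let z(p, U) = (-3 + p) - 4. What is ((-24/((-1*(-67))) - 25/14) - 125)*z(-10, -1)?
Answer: 2027437/938 ≈ 2161.4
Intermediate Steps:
z(p, U) = -7 + p
((-24/((-1*(-67))) - 25/14) - 125)*z(-10, -1) = ((-24/((-1*(-67))) - 25/14) - 125)*(-7 - 10) = ((-24/67 - 25*1/14) - 125)*(-17) = ((-24*1/67 - 25/14) - 125)*(-17) = ((-24/67 - 25/14) - 125)*(-17) = (-2011/938 - 125)*(-17) = -119261/938*(-17) = 2027437/938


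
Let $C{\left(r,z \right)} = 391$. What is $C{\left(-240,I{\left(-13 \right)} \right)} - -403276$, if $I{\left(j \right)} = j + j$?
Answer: $403667$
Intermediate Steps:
$I{\left(j \right)} = 2 j$
$C{\left(-240,I{\left(-13 \right)} \right)} - -403276 = 391 - -403276 = 391 + 403276 = 403667$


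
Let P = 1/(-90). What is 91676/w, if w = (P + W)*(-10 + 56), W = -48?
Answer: -4125420/99383 ≈ -41.510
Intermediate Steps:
P = -1/90 ≈ -0.011111
w = -99383/45 (w = (-1/90 - 48)*(-10 + 56) = -4321/90*46 = -99383/45 ≈ -2208.5)
91676/w = 91676/(-99383/45) = 91676*(-45/99383) = -4125420/99383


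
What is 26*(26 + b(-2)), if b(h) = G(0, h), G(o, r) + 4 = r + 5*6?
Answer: 1300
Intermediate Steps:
G(o, r) = 26 + r (G(o, r) = -4 + (r + 5*6) = -4 + (r + 30) = -4 + (30 + r) = 26 + r)
b(h) = 26 + h
26*(26 + b(-2)) = 26*(26 + (26 - 2)) = 26*(26 + 24) = 26*50 = 1300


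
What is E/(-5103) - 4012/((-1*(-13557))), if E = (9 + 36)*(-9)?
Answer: -61657/284697 ≈ -0.21657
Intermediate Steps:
E = -405 (E = 45*(-9) = -405)
E/(-5103) - 4012/((-1*(-13557))) = -405/(-5103) - 4012/((-1*(-13557))) = -405*(-1/5103) - 4012/13557 = 5/63 - 4012*1/13557 = 5/63 - 4012/13557 = -61657/284697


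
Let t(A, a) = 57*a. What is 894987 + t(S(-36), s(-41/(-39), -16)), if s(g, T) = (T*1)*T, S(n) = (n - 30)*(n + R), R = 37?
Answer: 909579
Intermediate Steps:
S(n) = (-30 + n)*(37 + n) (S(n) = (n - 30)*(n + 37) = (-30 + n)*(37 + n))
s(g, T) = T**2 (s(g, T) = T*T = T**2)
894987 + t(S(-36), s(-41/(-39), -16)) = 894987 + 57*(-16)**2 = 894987 + 57*256 = 894987 + 14592 = 909579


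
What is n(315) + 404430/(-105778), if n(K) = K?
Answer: 16457820/52889 ≈ 311.18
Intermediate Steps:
n(315) + 404430/(-105778) = 315 + 404430/(-105778) = 315 + 404430*(-1/105778) = 315 - 202215/52889 = 16457820/52889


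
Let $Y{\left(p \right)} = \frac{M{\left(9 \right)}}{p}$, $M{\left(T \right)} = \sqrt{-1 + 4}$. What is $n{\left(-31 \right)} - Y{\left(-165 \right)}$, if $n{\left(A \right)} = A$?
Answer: $-31 + \frac{\sqrt{3}}{165} \approx -30.99$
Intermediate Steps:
$M{\left(T \right)} = \sqrt{3}$
$Y{\left(p \right)} = \frac{\sqrt{3}}{p}$
$n{\left(-31 \right)} - Y{\left(-165 \right)} = -31 - \frac{\sqrt{3}}{-165} = -31 - \sqrt{3} \left(- \frac{1}{165}\right) = -31 - - \frac{\sqrt{3}}{165} = -31 + \frac{\sqrt{3}}{165}$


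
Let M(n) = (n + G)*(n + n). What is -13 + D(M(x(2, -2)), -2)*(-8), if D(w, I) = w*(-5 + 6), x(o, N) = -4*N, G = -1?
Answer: -909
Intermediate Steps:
M(n) = 2*n*(-1 + n) (M(n) = (n - 1)*(n + n) = (-1 + n)*(2*n) = 2*n*(-1 + n))
D(w, I) = w (D(w, I) = w*1 = w)
-13 + D(M(x(2, -2)), -2)*(-8) = -13 + (2*(-4*(-2))*(-1 - 4*(-2)))*(-8) = -13 + (2*8*(-1 + 8))*(-8) = -13 + (2*8*7)*(-8) = -13 + 112*(-8) = -13 - 896 = -909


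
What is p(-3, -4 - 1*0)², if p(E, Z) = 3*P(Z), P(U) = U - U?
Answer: 0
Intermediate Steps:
P(U) = 0
p(E, Z) = 0 (p(E, Z) = 3*0 = 0)
p(-3, -4 - 1*0)² = 0² = 0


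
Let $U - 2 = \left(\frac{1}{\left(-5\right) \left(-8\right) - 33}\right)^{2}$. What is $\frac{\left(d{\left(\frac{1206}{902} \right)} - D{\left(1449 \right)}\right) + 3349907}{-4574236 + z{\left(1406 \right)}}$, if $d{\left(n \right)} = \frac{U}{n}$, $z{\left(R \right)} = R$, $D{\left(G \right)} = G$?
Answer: $- \frac{2198598515}{3002520178} \approx -0.73225$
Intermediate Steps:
$U = \frac{99}{49}$ ($U = 2 + \left(\frac{1}{\left(-5\right) \left(-8\right) - 33}\right)^{2} = 2 + \left(\frac{1}{40 - 33}\right)^{2} = 2 + \left(\frac{1}{7}\right)^{2} = 2 + \frac{1}{49} = \frac{99}{49} \approx 2.0204$)
$d{\left(n \right)} = \frac{99}{49 n}$
$\frac{\left(d{\left(\frac{1206}{902} \right)} - D{\left(1449 \right)}\right) + 3349907}{-4574236 + z{\left(1406 \right)}} = \frac{\left(\frac{99}{49 \cdot \frac{1206}{902}} - 1449\right) + 3349907}{-4574236 + 1406} = \frac{\left(\frac{99}{49 \cdot 1206 \cdot \frac{1}{902}} - 1449\right) + 3349907}{-4572830} = \left(\left(\frac{99}{49 \cdot \frac{603}{451}} - 1449\right) + 3349907\right) \left(- \frac{1}{4572830}\right) = \left(\left(\frac{99}{49} \cdot \frac{451}{603} - 1449\right) + 3349907\right) \left(- \frac{1}{4572830}\right) = \left(\left(\frac{4961}{3283} - 1449\right) + 3349907\right) \left(- \frac{1}{4572830}\right) = \left(- \frac{4752106}{3283} + 3349907\right) \left(- \frac{1}{4572830}\right) = \frac{10992992575}{3283} \left(- \frac{1}{4572830}\right) = - \frac{2198598515}{3002520178}$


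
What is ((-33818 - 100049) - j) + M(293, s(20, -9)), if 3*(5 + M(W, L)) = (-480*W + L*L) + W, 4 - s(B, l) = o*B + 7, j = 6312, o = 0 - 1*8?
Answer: -178750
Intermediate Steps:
o = -8 (o = 0 - 8 = -8)
s(B, l) = -3 + 8*B (s(B, l) = 4 - (-8*B + 7) = 4 - (7 - 8*B) = 4 + (-7 + 8*B) = -3 + 8*B)
M(W, L) = -5 - 479*W/3 + L**2/3 (M(W, L) = -5 + ((-480*W + L*L) + W)/3 = -5 + ((-480*W + L**2) + W)/3 = -5 + ((L**2 - 480*W) + W)/3 = -5 + (L**2 - 479*W)/3 = -5 + (-479*W/3 + L**2/3) = -5 - 479*W/3 + L**2/3)
((-33818 - 100049) - j) + M(293, s(20, -9)) = ((-33818 - 100049) - 1*6312) + (-5 - 479/3*293 + (-3 + 8*20)**2/3) = (-133867 - 6312) + (-5 - 140347/3 + (-3 + 160)**2/3) = -140179 + (-5 - 140347/3 + (1/3)*157**2) = -140179 + (-5 - 140347/3 + (1/3)*24649) = -140179 + (-5 - 140347/3 + 24649/3) = -140179 - 38571 = -178750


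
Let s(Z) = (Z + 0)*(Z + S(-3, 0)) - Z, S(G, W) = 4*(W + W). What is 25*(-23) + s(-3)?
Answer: -563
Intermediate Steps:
S(G, W) = 8*W (S(G, W) = 4*(2*W) = 8*W)
s(Z) = Z**2 - Z (s(Z) = (Z + 0)*(Z + 8*0) - Z = Z*(Z + 0) - Z = Z*Z - Z = Z**2 - Z)
25*(-23) + s(-3) = 25*(-23) - 3*(-1 - 3) = -575 - 3*(-4) = -575 + 12 = -563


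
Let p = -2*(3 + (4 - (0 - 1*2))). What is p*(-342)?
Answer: 6156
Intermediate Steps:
p = -18 (p = -2*(3 + (4 - (0 - 2))) = -2*(3 + (4 - 1*(-2))) = -2*(3 + (4 + 2)) = -2*(3 + 6) = -2*9 = -18)
p*(-342) = -18*(-342) = 6156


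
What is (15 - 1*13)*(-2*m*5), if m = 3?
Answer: -60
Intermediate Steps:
(15 - 1*13)*(-2*m*5) = (15 - 1*13)*(-2*3*5) = (15 - 13)*(-6*5) = 2*(-30) = -60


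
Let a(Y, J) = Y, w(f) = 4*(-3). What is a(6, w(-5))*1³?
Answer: 6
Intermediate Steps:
w(f) = -12
a(6, w(-5))*1³ = 6*1³ = 6*1 = 6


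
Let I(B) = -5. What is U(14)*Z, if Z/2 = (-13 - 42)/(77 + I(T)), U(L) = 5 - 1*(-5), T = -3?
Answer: -275/18 ≈ -15.278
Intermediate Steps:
U(L) = 10 (U(L) = 5 + 5 = 10)
Z = -55/36 (Z = 2*((-13 - 42)/(77 - 5)) = 2*(-55/72) = -55/36 ≈ -1.5278)
U(14)*Z = 10*(-55/36) = -275/18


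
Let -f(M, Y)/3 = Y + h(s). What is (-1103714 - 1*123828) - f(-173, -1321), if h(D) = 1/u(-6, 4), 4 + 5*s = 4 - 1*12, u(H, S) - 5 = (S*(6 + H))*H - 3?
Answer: -2463007/2 ≈ -1.2315e+6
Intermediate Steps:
u(H, S) = 2 + H*S*(6 + H) (u(H, S) = 5 + ((S*(6 + H))*H - 3) = 5 + (H*S*(6 + H) - 3) = 5 + (-3 + H*S*(6 + H)) = 2 + H*S*(6 + H))
s = -12/5 (s = -4/5 + (4 - 1*12)/5 = -4/5 + (4 - 12)/5 = -4/5 + (1/5)*(-8) = -4/5 - 8/5 = -12/5 ≈ -2.4000)
h(D) = 1/2 (h(D) = 1/(2 + 4*(-6)**2 + 6*(-6)*4) = 1/(2 + 4*36 - 144) = 1/(2 + 144 - 144) = 1/2)
f(M, Y) = -3/2 - 3*Y (f(M, Y) = -3*(Y + 1/2) = -3*(1/2 + Y) = -3/2 - 3*Y)
(-1103714 - 1*123828) - f(-173, -1321) = (-1103714 - 1*123828) - (-3/2 - 3*(-1321)) = (-1103714 - 123828) - (-3/2 + 3963) = -1227542 - 1*7923/2 = -1227542 - 7923/2 = -2463007/2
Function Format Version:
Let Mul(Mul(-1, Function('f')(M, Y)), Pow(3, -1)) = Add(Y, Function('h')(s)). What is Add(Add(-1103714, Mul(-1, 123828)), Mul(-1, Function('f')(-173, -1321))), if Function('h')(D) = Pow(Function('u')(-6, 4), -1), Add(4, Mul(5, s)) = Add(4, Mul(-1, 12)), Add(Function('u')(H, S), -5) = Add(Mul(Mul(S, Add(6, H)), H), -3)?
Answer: Rational(-2463007, 2) ≈ -1.2315e+6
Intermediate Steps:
Function('u')(H, S) = Add(2, Mul(H, S, Add(6, H))) (Function('u')(H, S) = Add(5, Add(Mul(Mul(S, Add(6, H)), H), -3)) = Add(5, Add(Mul(H, S, Add(6, H)), -3)) = Add(5, Add(-3, Mul(H, S, Add(6, H)))) = Add(2, Mul(H, S, Add(6, H))))
s = Rational(-12, 5) (s = Add(Rational(-4, 5), Mul(Rational(1, 5), Add(4, Mul(-1, 12)))) = Add(Rational(-4, 5), Mul(Rational(1, 5), Add(4, -12))) = Add(Rational(-4, 5), Mul(Rational(1, 5), -8)) = Add(Rational(-4, 5), Rational(-8, 5)) = Rational(-12, 5) ≈ -2.4000)
Function('h')(D) = Rational(1, 2) (Function('h')(D) = Pow(Add(2, Mul(4, Pow(-6, 2)), Mul(6, -6, 4)), -1) = Pow(Add(2, Mul(4, 36), -144), -1) = Pow(Add(2, 144, -144), -1) = Pow(2, -1) = Rational(1, 2))
Function('f')(M, Y) = Add(Rational(-3, 2), Mul(-3, Y)) (Function('f')(M, Y) = Mul(-3, Add(Y, Rational(1, 2))) = Mul(-3, Add(Rational(1, 2), Y)) = Add(Rational(-3, 2), Mul(-3, Y)))
Add(Add(-1103714, Mul(-1, 123828)), Mul(-1, Function('f')(-173, -1321))) = Add(Add(-1103714, Mul(-1, 123828)), Mul(-1, Add(Rational(-3, 2), Mul(-3, -1321)))) = Add(Add(-1103714, -123828), Mul(-1, Add(Rational(-3, 2), 3963))) = Add(-1227542, Mul(-1, Rational(7923, 2))) = Add(-1227542, Rational(-7923, 2)) = Rational(-2463007, 2)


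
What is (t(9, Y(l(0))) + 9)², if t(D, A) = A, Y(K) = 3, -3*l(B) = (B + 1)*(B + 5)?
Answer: 144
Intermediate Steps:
l(B) = -(1 + B)*(5 + B)/3 (l(B) = -(B + 1)*(B + 5)/3 = -(1 + B)*(5 + B)/3)
(t(9, Y(l(0))) + 9)² = (3 + 9)² = 12² = 144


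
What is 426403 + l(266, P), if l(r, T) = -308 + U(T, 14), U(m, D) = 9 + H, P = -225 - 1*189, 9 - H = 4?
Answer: 426109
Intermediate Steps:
H = 5 (H = 9 - 1*4 = 9 - 4 = 5)
P = -414 (P = -225 - 189 = -414)
U(m, D) = 14 (U(m, D) = 9 + 5 = 14)
l(r, T) = -294 (l(r, T) = -308 + 14 = -294)
426403 + l(266, P) = 426403 - 294 = 426109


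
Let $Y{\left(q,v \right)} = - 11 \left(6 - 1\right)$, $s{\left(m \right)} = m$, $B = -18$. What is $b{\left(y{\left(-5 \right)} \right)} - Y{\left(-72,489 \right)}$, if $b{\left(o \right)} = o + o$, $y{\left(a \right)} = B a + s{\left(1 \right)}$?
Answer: $237$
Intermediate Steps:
$y{\left(a \right)} = 1 - 18 a$ ($y{\left(a \right)} = - 18 a + 1 = 1 - 18 a$)
$Y{\left(q,v \right)} = -55$ ($Y{\left(q,v \right)} = \left(-11\right) 5 = -55$)
$b{\left(o \right)} = 2 o$
$b{\left(y{\left(-5 \right)} \right)} - Y{\left(-72,489 \right)} = 2 \left(1 - -90\right) - -55 = 2 \left(1 + 90\right) + 55 = 2 \cdot 91 + 55 = 182 + 55 = 237$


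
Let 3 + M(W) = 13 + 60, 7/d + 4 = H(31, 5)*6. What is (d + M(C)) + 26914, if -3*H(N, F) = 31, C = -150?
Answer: 1780937/66 ≈ 26984.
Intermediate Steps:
H(N, F) = -31/3 (H(N, F) = -⅓*31 = -31/3)
d = -7/66 (d = 7/(-4 - 31/3*6) = 7/(-4 - 62) = 7/(-66) = 7*(-1/66) = -7/66 ≈ -0.10606)
M(W) = 70 (M(W) = -3 + (13 + 60) = -3 + 73 = 70)
(d + M(C)) + 26914 = (-7/66 + 70) + 26914 = 4613/66 + 26914 = 1780937/66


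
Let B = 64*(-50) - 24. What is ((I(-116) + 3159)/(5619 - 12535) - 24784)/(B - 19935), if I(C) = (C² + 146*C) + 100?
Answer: 13185071/12320588 ≈ 1.0702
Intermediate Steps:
I(C) = 100 + C² + 146*C
B = -3224 (B = -3200 - 24 = -3224)
((I(-116) + 3159)/(5619 - 12535) - 24784)/(B - 19935) = (((100 + (-116)² + 146*(-116)) + 3159)/(5619 - 12535) - 24784)/(-3224 - 19935) = (((100 + 13456 - 16936) + 3159)/(-6916) - 24784)/(-23159) = ((-3380 + 3159)*(-1/6916) - 24784)*(-1/23159) = (-221*(-1/6916) - 24784)*(-1/23159) = (17/532 - 24784)*(-1/23159) = -13185071/532*(-1/23159) = 13185071/12320588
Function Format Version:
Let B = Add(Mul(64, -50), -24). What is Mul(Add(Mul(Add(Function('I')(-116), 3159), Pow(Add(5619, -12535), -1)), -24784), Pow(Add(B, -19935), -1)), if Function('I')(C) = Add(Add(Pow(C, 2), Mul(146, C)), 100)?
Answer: Rational(13185071, 12320588) ≈ 1.0702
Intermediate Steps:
Function('I')(C) = Add(100, Pow(C, 2), Mul(146, C))
B = -3224 (B = Add(-3200, -24) = -3224)
Mul(Add(Mul(Add(Function('I')(-116), 3159), Pow(Add(5619, -12535), -1)), -24784), Pow(Add(B, -19935), -1)) = Mul(Add(Mul(Add(Add(100, Pow(-116, 2), Mul(146, -116)), 3159), Pow(Add(5619, -12535), -1)), -24784), Pow(Add(-3224, -19935), -1)) = Mul(Add(Mul(Add(Add(100, 13456, -16936), 3159), Pow(-6916, -1)), -24784), Pow(-23159, -1)) = Mul(Add(Mul(Add(-3380, 3159), Rational(-1, 6916)), -24784), Rational(-1, 23159)) = Mul(Add(Mul(-221, Rational(-1, 6916)), -24784), Rational(-1, 23159)) = Mul(Add(Rational(17, 532), -24784), Rational(-1, 23159)) = Mul(Rational(-13185071, 532), Rational(-1, 23159)) = Rational(13185071, 12320588)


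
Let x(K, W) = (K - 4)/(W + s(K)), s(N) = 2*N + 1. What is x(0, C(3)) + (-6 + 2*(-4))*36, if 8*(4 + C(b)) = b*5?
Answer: -4504/9 ≈ -500.44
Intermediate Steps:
C(b) = -4 + 5*b/8 (C(b) = -4 + (b*5)/8 = -4 + (5*b)/8 = -4 + 5*b/8)
s(N) = 1 + 2*N
x(K, W) = (-4 + K)/(1 + W + 2*K) (x(K, W) = (K - 4)/(W + (1 + 2*K)) = (-4 + K)/(1 + W + 2*K))
x(0, C(3)) + (-6 + 2*(-4))*36 = (-4 + 0)/(1 + (-4 + (5/8)*3) + 2*0) + (-6 + 2*(-4))*36 = -4/(1 + (-4 + 15/8) + 0) + (-6 - 8)*36 = -4/(1 - 17/8 + 0) - 14*36 = -4/(-9/8) - 504 = -8/9*(-4) - 504 = 32/9 - 504 = -4504/9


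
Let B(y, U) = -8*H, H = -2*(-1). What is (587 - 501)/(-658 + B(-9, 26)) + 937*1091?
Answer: 344503936/337 ≈ 1.0223e+6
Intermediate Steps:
H = 2
B(y, U) = -16 (B(y, U) = -8*2 = -16)
(587 - 501)/(-658 + B(-9, 26)) + 937*1091 = (587 - 501)/(-658 - 16) + 937*1091 = 86/(-674) + 1022267 = 86*(-1/674) + 1022267 = -43/337 + 1022267 = 344503936/337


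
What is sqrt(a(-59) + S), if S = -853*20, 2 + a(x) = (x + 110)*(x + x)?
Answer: 2*I*sqrt(5770) ≈ 151.92*I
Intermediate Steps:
a(x) = -2 + 2*x*(110 + x) (a(x) = -2 + (x + 110)*(x + x) = -2 + (110 + x)*(2*x) = -2 + 2*x*(110 + x))
S = -17060
sqrt(a(-59) + S) = sqrt((-2 + 2*(-59)**2 + 220*(-59)) - 17060) = sqrt((-2 + 2*3481 - 12980) - 17060) = sqrt((-2 + 6962 - 12980) - 17060) = sqrt(-6020 - 17060) = sqrt(-23080) = 2*I*sqrt(5770)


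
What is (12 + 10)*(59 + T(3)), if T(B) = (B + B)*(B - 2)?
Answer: 1430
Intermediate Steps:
T(B) = 2*B*(-2 + B) (T(B) = (2*B)*(-2 + B) = 2*B*(-2 + B))
(12 + 10)*(59 + T(3)) = (12 + 10)*(59 + 2*3*(-2 + 3)) = 22*(59 + 2*3*1) = 22*(59 + 6) = 22*65 = 1430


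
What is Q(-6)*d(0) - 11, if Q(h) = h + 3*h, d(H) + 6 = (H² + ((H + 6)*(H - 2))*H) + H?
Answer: 133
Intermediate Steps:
d(H) = -6 + H + H² + H*(-2 + H)*(6 + H) (d(H) = -6 + ((H² + ((H + 6)*(H - 2))*H) + H) = -6 + ((H² + ((6 + H)*(-2 + H))*H) + H) = -6 + ((H² + ((-2 + H)*(6 + H))*H) + H) = -6 + ((H² + H*(-2 + H)*(6 + H)) + H) = -6 + (H + H² + H*(-2 + H)*(6 + H)) = -6 + H + H² + H*(-2 + H)*(6 + H))
Q(h) = 4*h
Q(-6)*d(0) - 11 = (4*(-6))*(-6 + 0³ - 11*0 + 5*0²) - 11 = -24*(-6 + 0 + 0 + 5*0) - 11 = -24*(-6 + 0 + 0 + 0) - 11 = -24*(-6) - 11 = 144 - 11 = 133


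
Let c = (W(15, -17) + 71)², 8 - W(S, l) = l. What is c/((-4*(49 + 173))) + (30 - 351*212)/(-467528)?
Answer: -88389309/8649268 ≈ -10.219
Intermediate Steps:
W(S, l) = 8 - l
c = 9216 (c = ((8 - 1*(-17)) + 71)² = ((8 + 17) + 71)² = (25 + 71)² = 96² = 9216)
c/((-4*(49 + 173))) + (30 - 351*212)/(-467528) = 9216/((-4*(49 + 173))) + (30 - 351*212)/(-467528) = 9216/((-4*222)) + (30 - 74412)*(-1/467528) = 9216/(-888) - 74382*(-1/467528) = 9216*(-1/888) + 37191/233764 = -384/37 + 37191/233764 = -88389309/8649268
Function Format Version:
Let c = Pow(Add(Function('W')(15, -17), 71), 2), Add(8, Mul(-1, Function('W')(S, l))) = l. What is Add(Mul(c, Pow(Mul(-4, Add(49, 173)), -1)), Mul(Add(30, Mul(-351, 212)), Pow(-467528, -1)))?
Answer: Rational(-88389309, 8649268) ≈ -10.219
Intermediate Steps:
Function('W')(S, l) = Add(8, Mul(-1, l))
c = 9216 (c = Pow(Add(Add(8, Mul(-1, -17)), 71), 2) = Pow(Add(Add(8, 17), 71), 2) = Pow(Add(25, 71), 2) = Pow(96, 2) = 9216)
Add(Mul(c, Pow(Mul(-4, Add(49, 173)), -1)), Mul(Add(30, Mul(-351, 212)), Pow(-467528, -1))) = Add(Mul(9216, Pow(Mul(-4, Add(49, 173)), -1)), Mul(Add(30, Mul(-351, 212)), Pow(-467528, -1))) = Add(Mul(9216, Pow(Mul(-4, 222), -1)), Mul(Add(30, -74412), Rational(-1, 467528))) = Add(Mul(9216, Pow(-888, -1)), Mul(-74382, Rational(-1, 467528))) = Add(Mul(9216, Rational(-1, 888)), Rational(37191, 233764)) = Add(Rational(-384, 37), Rational(37191, 233764)) = Rational(-88389309, 8649268)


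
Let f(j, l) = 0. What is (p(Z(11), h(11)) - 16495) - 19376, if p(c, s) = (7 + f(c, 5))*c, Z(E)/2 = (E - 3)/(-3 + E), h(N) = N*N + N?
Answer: -35857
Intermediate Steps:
h(N) = N + N**2 (h(N) = N**2 + N = N + N**2)
Z(E) = 2 (Z(E) = 2*((E - 3)/(-3 + E)) = 2*((-3 + E)/(-3 + E)) = 2*1 = 2)
p(c, s) = 7*c (p(c, s) = (7 + 0)*c = 7*c)
(p(Z(11), h(11)) - 16495) - 19376 = (7*2 - 16495) - 19376 = (14 - 16495) - 19376 = -16481 - 19376 = -35857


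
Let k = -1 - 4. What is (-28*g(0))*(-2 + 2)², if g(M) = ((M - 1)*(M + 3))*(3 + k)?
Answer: 0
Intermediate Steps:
k = -5
g(M) = -2*(-1 + M)*(3 + M) (g(M) = ((M - 1)*(M + 3))*(3 - 5) = ((-1 + M)*(3 + M))*(-2) = -2*(-1 + M)*(3 + M))
(-28*g(0))*(-2 + 2)² = (-28*(6 - 4*0 - 2*0²))*(-2 + 2)² = -28*(6 + 0 - 2*0)*0² = -28*(6 + 0 + 0)*0 = -28*6*0 = -168*0 = 0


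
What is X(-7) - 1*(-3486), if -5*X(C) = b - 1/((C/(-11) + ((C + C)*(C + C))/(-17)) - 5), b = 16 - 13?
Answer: 51792857/14860 ≈ 3485.4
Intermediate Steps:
b = 3
X(C) = -⅗ + 1/(5*(-5 - 4*C²/17 - C/11)) (X(C) = -(3 - 1/((C/(-11) + ((C + C)*(C + C))/(-17)) - 5))/5 = -(3 - 1/((C*(-1/11) + ((2*C)*(2*C))*(-1/17)) - 5))/5 = -(3 - 1/((-C/11 + (4*C²)*(-1/17)) - 5))/5 = -(3 - 1/((-C/11 - 4*C²/17) - 5))/5 = -(3 - 1/((-4*C²/17 - C/11) - 5))/5 = -(3 - 1/(-5 - 4*C²/17 - C/11))/5 = -⅗ + 1/(5*(-5 - 4*C²/17 - C/11)))
X(-7) - 1*(-3486) = (-2992 - 132*(-7)² - 51*(-7))/(5*(935 + 17*(-7) + 44*(-7)²)) - 1*(-3486) = (-2992 - 132*49 + 357)/(5*(935 - 119 + 44*49)) + 3486 = (-2992 - 6468 + 357)/(5*(935 - 119 + 2156)) + 3486 = (⅕)*(-9103)/2972 + 3486 = (⅕)*(1/2972)*(-9103) + 3486 = -9103/14860 + 3486 = 51792857/14860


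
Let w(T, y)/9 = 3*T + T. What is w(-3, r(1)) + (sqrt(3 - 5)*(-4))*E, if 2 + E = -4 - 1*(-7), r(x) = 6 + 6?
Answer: -108 - 4*I*sqrt(2) ≈ -108.0 - 5.6569*I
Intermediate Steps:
r(x) = 12
w(T, y) = 36*T (w(T, y) = 9*(3*T + T) = 9*(4*T) = 36*T)
E = 1 (E = -2 + (-4 - 1*(-7)) = -2 + (-4 + 7) = -2 + 3 = 1)
w(-3, r(1)) + (sqrt(3 - 5)*(-4))*E = 36*(-3) + (sqrt(3 - 5)*(-4))*1 = -108 + (sqrt(-2)*(-4))*1 = -108 + ((I*sqrt(2))*(-4))*1 = -108 - 4*I*sqrt(2)*1 = -108 - 4*I*sqrt(2)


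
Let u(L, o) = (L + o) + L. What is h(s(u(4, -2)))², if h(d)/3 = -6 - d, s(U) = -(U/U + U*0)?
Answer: 225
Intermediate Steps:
u(L, o) = o + 2*L
s(U) = -1 (s(U) = -(1 + 0) = -1*1 = -1)
h(d) = -18 - 3*d (h(d) = 3*(-6 - d) = -18 - 3*d)
h(s(u(4, -2)))² = (-18 - 3*(-1))² = (-18 + 3)² = (-15)² = 225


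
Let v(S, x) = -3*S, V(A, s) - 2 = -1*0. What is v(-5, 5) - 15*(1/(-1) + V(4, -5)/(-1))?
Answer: 60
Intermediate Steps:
V(A, s) = 2 (V(A, s) = 2 - 1*0 = 2 + 0 = 2)
v(-5, 5) - 15*(1/(-1) + V(4, -5)/(-1)) = -3*(-5) - 15*(1/(-1) + 2/(-1)) = 15 - 15*(1*(-1) + 2*(-1)) = 15 - 15*(-1 - 2) = 15 - 15*(-3) = 15 + 45 = 60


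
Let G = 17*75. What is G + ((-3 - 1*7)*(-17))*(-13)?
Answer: -935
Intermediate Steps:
G = 1275
G + ((-3 - 1*7)*(-17))*(-13) = 1275 + ((-3 - 1*7)*(-17))*(-13) = 1275 + ((-3 - 7)*(-17))*(-13) = 1275 - 10*(-17)*(-13) = 1275 + 170*(-13) = 1275 - 2210 = -935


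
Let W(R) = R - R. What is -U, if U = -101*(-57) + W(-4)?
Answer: -5757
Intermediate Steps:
W(R) = 0
U = 5757 (U = -101*(-57) + 0 = 5757 + 0 = 5757)
-U = -1*5757 = -5757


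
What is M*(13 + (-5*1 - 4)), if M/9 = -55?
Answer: -1980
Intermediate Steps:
M = -495 (M = 9*(-55) = -495)
M*(13 + (-5*1 - 4)) = -495*(13 + (-5*1 - 4)) = -495*(13 + (-5 - 4)) = -495*(13 - 9) = -495*4 = -1980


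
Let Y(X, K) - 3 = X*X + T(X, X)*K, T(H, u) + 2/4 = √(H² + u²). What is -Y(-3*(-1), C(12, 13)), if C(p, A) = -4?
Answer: -14 + 12*√2 ≈ 2.9706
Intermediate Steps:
T(H, u) = -½ + √(H² + u²)
Y(X, K) = 3 + X² + K*(-½ + √2*√(X²)) (Y(X, K) = 3 + (X*X + (-½ + √(X² + X²))*K) = 3 + (X² + (-½ + √(2*X²))*K) = 3 + (X² + (-½ + √2*√(X²))*K) = 3 + (X² + K*(-½ + √2*√(X²))) = 3 + X² + K*(-½ + √2*√(X²)))
-Y(-3*(-1), C(12, 13)) = -(3 + (-3*(-1))² - ½*(-4) - 4*√2*√((-3*(-1))²)) = -(3 + 3² + 2 - 4*√2*√(3²)) = -(3 + 9 + 2 - 4*√2*√9) = -(3 + 9 + 2 - 4*√2*3) = -(3 + 9 + 2 - 12*√2) = -(14 - 12*√2) = -14 + 12*√2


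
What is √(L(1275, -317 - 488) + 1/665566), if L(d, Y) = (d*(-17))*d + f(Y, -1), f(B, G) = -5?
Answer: I*√12241978879540618714/665566 ≈ 5257.0*I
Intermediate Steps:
L(d, Y) = -5 - 17*d² (L(d, Y) = (d*(-17))*d - 5 = (-17*d)*d - 5 = -17*d² - 5 = -5 - 17*d²)
√(L(1275, -317 - 488) + 1/665566) = √((-5 - 17*1275²) + 1/665566) = √((-5 - 17*1625625) + 1/665566) = √((-5 - 27635625) + 1/665566) = √(-27635630 + 1/665566) = √(-18393335716579/665566) = I*√12241978879540618714/665566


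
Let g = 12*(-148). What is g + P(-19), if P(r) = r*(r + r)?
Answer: -1054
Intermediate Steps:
P(r) = 2*r² (P(r) = r*(2*r) = 2*r²)
g = -1776
g + P(-19) = -1776 + 2*(-19)² = -1776 + 2*361 = -1776 + 722 = -1054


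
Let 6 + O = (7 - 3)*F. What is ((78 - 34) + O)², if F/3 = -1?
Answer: 676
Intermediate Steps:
F = -3 (F = 3*(-1) = -3)
O = -18 (O = -6 + (7 - 3)*(-3) = -6 + 4*(-3) = -6 - 12 = -18)
((78 - 34) + O)² = ((78 - 34) - 18)² = (44 - 18)² = 26² = 676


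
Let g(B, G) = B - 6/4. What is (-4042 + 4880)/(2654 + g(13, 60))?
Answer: 1676/5331 ≈ 0.31439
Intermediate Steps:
g(B, G) = -3/2 + B (g(B, G) = B - 6/4 = B - 1*3/2 = B - 3/2 = -3/2 + B)
(-4042 + 4880)/(2654 + g(13, 60)) = (-4042 + 4880)/(2654 + (-3/2 + 13)) = 838/(2654 + 23/2) = 838/(5331/2) = 838*(2/5331) = 1676/5331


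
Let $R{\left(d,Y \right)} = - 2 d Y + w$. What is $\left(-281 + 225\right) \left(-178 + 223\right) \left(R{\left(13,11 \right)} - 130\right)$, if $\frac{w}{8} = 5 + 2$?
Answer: $907200$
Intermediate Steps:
$w = 56$ ($w = 8 \left(5 + 2\right) = 8 \cdot 7 = 56$)
$R{\left(d,Y \right)} = 56 - 2 Y d$ ($R{\left(d,Y \right)} = - 2 d Y + 56 = - 2 Y d + 56 = 56 - 2 Y d$)
$\left(-281 + 225\right) \left(-178 + 223\right) \left(R{\left(13,11 \right)} - 130\right) = \left(-281 + 225\right) \left(-178 + 223\right) \left(\left(56 - 22 \cdot 13\right) - 130\right) = - 56 \cdot 45 \left(\left(56 - 286\right) - 130\right) = - 56 \cdot 45 \left(-230 - 130\right) = - 56 \cdot 45 \left(-360\right) = \left(-56\right) \left(-16200\right) = 907200$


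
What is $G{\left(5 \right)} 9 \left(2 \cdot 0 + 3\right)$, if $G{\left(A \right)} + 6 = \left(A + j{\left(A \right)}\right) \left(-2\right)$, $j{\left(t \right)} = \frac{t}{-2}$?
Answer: $-297$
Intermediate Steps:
$j{\left(t \right)} = - \frac{t}{2}$ ($j{\left(t \right)} = t \left(- \frac{1}{2}\right) = - \frac{t}{2}$)
$G{\left(A \right)} = -6 - A$ ($G{\left(A \right)} = -6 + \left(A - \frac{A}{2}\right) \left(-2\right) = -6 + \frac{A}{2} \left(-2\right) = -6 - A$)
$G{\left(5 \right)} 9 \left(2 \cdot 0 + 3\right) = \left(-6 - 5\right) 9 \left(2 \cdot 0 + 3\right) = \left(-6 - 5\right) 9 \left(0 + 3\right) = \left(-11\right) 9 \cdot 3 = \left(-99\right) 3 = -297$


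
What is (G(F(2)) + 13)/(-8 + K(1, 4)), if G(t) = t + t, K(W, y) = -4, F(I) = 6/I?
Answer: -19/12 ≈ -1.5833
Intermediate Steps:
G(t) = 2*t
(G(F(2)) + 13)/(-8 + K(1, 4)) = (2*(6/2) + 13)/(-8 - 4) = (2*(6*(1/2)) + 13)/(-12) = -(2*3 + 13)/12 = -(6 + 13)/12 = -1/12*19 = -19/12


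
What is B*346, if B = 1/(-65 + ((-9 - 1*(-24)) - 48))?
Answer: -173/49 ≈ -3.5306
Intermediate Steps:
B = -1/98 (B = 1/(-65 + ((-9 + 24) - 48)) = 1/(-65 + (15 - 48)) = 1/(-65 - 33) = 1/(-98) = -1/98 ≈ -0.010204)
B*346 = -1/98*346 = -173/49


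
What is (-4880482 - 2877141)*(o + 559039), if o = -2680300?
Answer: 16455943122603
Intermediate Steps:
(-4880482 - 2877141)*(o + 559039) = (-4880482 - 2877141)*(-2680300 + 559039) = -7757623*(-2121261) = 16455943122603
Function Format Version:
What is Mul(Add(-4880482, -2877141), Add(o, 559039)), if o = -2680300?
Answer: 16455943122603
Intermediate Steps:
Mul(Add(-4880482, -2877141), Add(o, 559039)) = Mul(Add(-4880482, -2877141), Add(-2680300, 559039)) = Mul(-7757623, -2121261) = 16455943122603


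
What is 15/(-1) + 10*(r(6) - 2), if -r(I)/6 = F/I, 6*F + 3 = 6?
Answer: -40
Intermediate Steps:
F = 1/2 (F = -1/2 + (1/6)*6 = -1/2 + 1 = 1/2 ≈ 0.50000)
r(I) = -3/I
15/(-1) + 10*(r(6) - 2) = 15/(-1) + 10*(-3/6 - 2) = 15*(-1) + 10*(-3*1/6 - 2) = -15 + 10*(-1/2 - 2) = -15 + 10*(-5/2) = -15 - 25 = -40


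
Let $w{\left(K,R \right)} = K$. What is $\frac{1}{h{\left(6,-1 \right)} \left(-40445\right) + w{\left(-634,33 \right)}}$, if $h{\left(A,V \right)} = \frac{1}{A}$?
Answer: $- \frac{6}{44249} \approx -0.0001356$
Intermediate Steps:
$\frac{1}{h{\left(6,-1 \right)} \left(-40445\right) + w{\left(-634,33 \right)}} = \frac{1}{\frac{1}{6} \left(-40445\right) - 634} = \frac{1}{- \frac{40445}{6} - 634} = \frac{1}{- \frac{44249}{6}} = - \frac{6}{44249}$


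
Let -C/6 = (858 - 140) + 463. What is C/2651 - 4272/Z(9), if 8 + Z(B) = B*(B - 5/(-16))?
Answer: -189796470/3215663 ≈ -59.023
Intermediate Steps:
C = -7086 (C = -6*((858 - 140) + 463) = -6*(718 + 463) = -6*1181 = -7086)
Z(B) = -8 + B*(5/16 + B) (Z(B) = -8 + B*(B - 5/(-16)) = -8 + B*(B - 5*(-1/16)) = -8 + B*(B + 5/16) = -8 + B*(5/16 + B))
C/2651 - 4272/Z(9) = -7086/2651 - 4272/(-8 + 9**2 + (5/16)*9) = -7086*1/2651 - 4272/(-8 + 81 + 45/16) = -7086/2651 - 4272/1213/16 = -7086/2651 - 4272*16/1213 = -7086/2651 - 68352/1213 = -189796470/3215663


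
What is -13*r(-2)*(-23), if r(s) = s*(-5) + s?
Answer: 2392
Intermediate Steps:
r(s) = -4*s (r(s) = -5*s + s = -4*s)
-13*r(-2)*(-23) = -(-52)*(-2)*(-23) = -13*8*(-23) = -104*(-23) = 2392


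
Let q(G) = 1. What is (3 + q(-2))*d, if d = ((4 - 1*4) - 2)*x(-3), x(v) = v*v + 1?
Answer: -80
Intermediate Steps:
x(v) = 1 + v² (x(v) = v² + 1 = 1 + v²)
d = -20 (d = ((4 - 1*4) - 2)*(1 + (-3)²) = ((4 - 4) - 2)*(1 + 9) = (0 - 2)*10 = -2*10 = -20)
(3 + q(-2))*d = (3 + 1)*(-20) = 4*(-20) = -80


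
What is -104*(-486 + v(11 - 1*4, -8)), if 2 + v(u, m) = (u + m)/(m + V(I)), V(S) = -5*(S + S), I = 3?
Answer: 964236/19 ≈ 50749.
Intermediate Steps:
V(S) = -10*S
v(u, m) = -2 + (m + u)/(-30 + m) (v(u, m) = -2 + (u + m)/(m - 10*3) = -2 + (m + u)/(m - 30) = -2 + (m + u)/(-30 + m))
-104*(-486 + v(11 - 1*4, -8)) = -104*(-486 + (60 + (11 - 1*4) - 1*(-8))/(-30 - 8)) = -104*(-486 + (60 + (11 - 4) + 8)/(-38)) = -104*(-486 - (60 + 7 + 8)/38) = -104*(-486 - 1/38*75) = -104*(-486 - 75/38) = -104*(-18543/38) = 964236/19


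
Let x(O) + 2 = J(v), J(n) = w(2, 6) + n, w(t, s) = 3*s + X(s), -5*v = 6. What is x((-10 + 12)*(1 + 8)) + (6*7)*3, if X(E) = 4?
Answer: 724/5 ≈ 144.80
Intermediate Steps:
v = -6/5 (v = -⅕*6 = -6/5 ≈ -1.2000)
w(t, s) = 4 + 3*s (w(t, s) = 3*s + 4 = 4 + 3*s)
J(n) = 22 + n (J(n) = (4 + 3*6) + n = (4 + 18) + n = 22 + n)
x(O) = 94/5 (x(O) = -2 + (22 - 6/5) = -2 + 104/5 = 94/5)
x((-10 + 12)*(1 + 8)) + (6*7)*3 = 94/5 + (6*7)*3 = 94/5 + 42*3 = 94/5 + 126 = 724/5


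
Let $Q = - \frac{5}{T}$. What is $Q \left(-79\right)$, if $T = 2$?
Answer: $\frac{395}{2} \approx 197.5$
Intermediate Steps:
$Q = - \frac{5}{2} \approx -2.5$
$Q \left(-79\right) = \left(- \frac{5}{2}\right) \left(-79\right) = \frac{395}{2}$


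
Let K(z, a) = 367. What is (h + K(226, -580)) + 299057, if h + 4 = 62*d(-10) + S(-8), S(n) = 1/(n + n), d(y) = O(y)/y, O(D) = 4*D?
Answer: 4794687/16 ≈ 2.9967e+5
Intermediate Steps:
d(y) = 4 (d(y) = (4*y)/y = 4)
S(n) = 1/(2*n)
h = 3903/16 (h = -4 + (62*4 + (1/2)/(-8)) = -4 + (248 + (1/2)*(-1/8)) = -4 + (248 - 1/16) = -4 + 3967/16 = 3903/16 ≈ 243.94)
(h + K(226, -580)) + 299057 = (3903/16 + 367) + 299057 = 9775/16 + 299057 = 4794687/16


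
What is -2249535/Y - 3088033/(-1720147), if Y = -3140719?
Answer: 45378511028/18068556407 ≈ 2.5115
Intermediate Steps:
-2249535/Y - 3088033/(-1720147) = -2249535/(-3140719) - 3088033/(-1720147) = -2249535*(-1/3140719) - 3088033*(-1/1720147) = 2249535/3140719 + 237541/132319 = 45378511028/18068556407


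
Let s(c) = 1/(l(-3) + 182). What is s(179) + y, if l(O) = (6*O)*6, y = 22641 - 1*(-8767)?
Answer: 2324193/74 ≈ 31408.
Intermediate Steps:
y = 31408 (y = 22641 + 8767 = 31408)
l(O) = 36*O
s(c) = 1/74 (s(c) = 1/(36*(-3) + 182) = 1/(-108 + 182) = 1/74)
s(179) + y = 1/74 + 31408 = 2324193/74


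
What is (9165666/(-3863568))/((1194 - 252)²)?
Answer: -1527611/571398525792 ≈ -2.6735e-6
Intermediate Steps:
(9165666/(-3863568))/((1194 - 252)²) = (9165666*(-1/3863568))/(942²) = -1527611/643928/887364 = -1527611/643928*1/887364 = -1527611/571398525792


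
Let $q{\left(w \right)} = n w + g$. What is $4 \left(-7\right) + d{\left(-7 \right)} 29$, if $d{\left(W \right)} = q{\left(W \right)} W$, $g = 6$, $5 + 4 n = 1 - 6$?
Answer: $- \frac{9597}{2} \approx -4798.5$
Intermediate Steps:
$n = - \frac{5}{2}$ ($n = - \frac{5}{4} + \frac{1 - 6}{4} = - \frac{5}{4} + \frac{1}{4} \left(-5\right) = - \frac{5}{4} - \frac{5}{4} = - \frac{5}{2} \approx -2.5$)
$q{\left(w \right)} = 6 - \frac{5 w}{2}$ ($q{\left(w \right)} = - \frac{5 w}{2} + 6 = 6 - \frac{5 w}{2}$)
$d{\left(W \right)} = W \left(6 - \frac{5 W}{2}\right)$ ($d{\left(W \right)} = \left(6 - \frac{5 W}{2}\right) W = W \left(6 - \frac{5 W}{2}\right)$)
$4 \left(-7\right) + d{\left(-7 \right)} 29 = 4 \left(-7\right) + \frac{1}{2} \left(-7\right) \left(12 - -35\right) 29 = -28 + \frac{1}{2} \left(-7\right) \left(12 + 35\right) 29 = -28 + \frac{1}{2} \left(-7\right) 47 \cdot 29 = -28 - \frac{9541}{2} = - \frac{9597}{2}$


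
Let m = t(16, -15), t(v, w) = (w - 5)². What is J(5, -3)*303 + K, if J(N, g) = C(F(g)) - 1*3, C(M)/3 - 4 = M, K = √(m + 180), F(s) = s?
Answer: 2*√145 ≈ 24.083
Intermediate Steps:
t(v, w) = (-5 + w)²
m = 400 (m = (-5 - 15)² = (-20)² = 400)
K = 2*√145 (K = √(400 + 180) = √580 = 2*√145 ≈ 24.083)
C(M) = 12 + 3*M
J(N, g) = 9 + 3*g (J(N, g) = (12 + 3*g) - 1*3 = (12 + 3*g) - 3 = 9 + 3*g)
J(5, -3)*303 + K = (9 + 3*(-3))*303 + 2*√145 = (9 - 9)*303 + 2*√145 = 0*303 + 2*√145 = 0 + 2*√145 = 2*√145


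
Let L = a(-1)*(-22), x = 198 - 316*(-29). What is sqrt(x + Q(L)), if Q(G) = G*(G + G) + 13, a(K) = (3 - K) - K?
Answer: 5*sqrt(1343) ≈ 183.23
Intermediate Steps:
x = 9362 (x = 198 + 9164 = 9362)
a(K) = 3 - 2*K
L = -110 (L = (3 - 2*(-1))*(-22) = (3 + 2)*(-22) = 5*(-22) = -110)
Q(G) = 13 + 2*G**2 (Q(G) = G*(2*G) + 13 = 2*G**2 + 13 = 13 + 2*G**2)
sqrt(x + Q(L)) = sqrt(9362 + (13 + 2*(-110)**2)) = sqrt(9362 + (13 + 2*12100)) = sqrt(9362 + (13 + 24200)) = sqrt(9362 + 24213) = sqrt(33575) = 5*sqrt(1343)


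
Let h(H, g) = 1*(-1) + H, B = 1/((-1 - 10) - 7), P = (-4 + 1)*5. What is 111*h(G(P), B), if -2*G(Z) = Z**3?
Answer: 374403/2 ≈ 1.8720e+5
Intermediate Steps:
P = -15 (P = -3*5 = -15)
G(Z) = -Z**3/2
B = -1/18 (B = 1/(-11 - 7) = 1/(-18) = -1/18 ≈ -0.055556)
h(H, g) = -1 + H
111*h(G(P), B) = 111*(-1 - 1/2*(-15)**3) = 111*(-1 - 1/2*(-3375)) = 111*(-1 + 3375/2) = 111*(3373/2) = 374403/2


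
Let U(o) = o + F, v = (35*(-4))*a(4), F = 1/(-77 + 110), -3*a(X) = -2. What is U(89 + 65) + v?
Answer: 2003/33 ≈ 60.697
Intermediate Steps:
a(X) = ⅔ (a(X) = -⅓*(-2) = ⅔)
F = 1/33 ≈ 0.030303
v = -280/3 (v = (35*(-4))*(⅔) = -140*⅔ = -280/3 ≈ -93.333)
U(o) = 1/33 + o (U(o) = o + 1/33 = 1/33 + o)
U(89 + 65) + v = (1/33 + (89 + 65)) - 280/3 = (1/33 + 154) - 280/3 = 5083/33 - 280/3 = 2003/33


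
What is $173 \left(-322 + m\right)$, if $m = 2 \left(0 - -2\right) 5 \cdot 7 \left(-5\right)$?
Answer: $-176806$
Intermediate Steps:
$m = -700$ ($m = 2 \left(0 + 2\right) 5 \cdot 7 \left(-5\right) = 2 \cdot 2 \cdot 5 \cdot 7 \left(-5\right) = 4 \cdot 5 \cdot 7 \left(-5\right) = 20 \cdot 7 \left(-5\right) = 140 \left(-5\right) = -700$)
$173 \left(-322 + m\right) = 173 \left(-322 - 700\right) = 173 \left(-1022\right) = -176806$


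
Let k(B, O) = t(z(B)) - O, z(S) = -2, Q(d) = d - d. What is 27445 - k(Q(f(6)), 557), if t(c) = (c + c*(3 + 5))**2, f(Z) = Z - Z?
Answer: 27678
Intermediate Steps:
f(Z) = 0
Q(d) = 0
t(c) = 81*c**2 (t(c) = (c + c*8)**2 = (c + 8*c)**2 = (9*c)**2 = 81*c**2)
k(B, O) = 324 - O (k(B, O) = 81*(-2)**2 - O = 81*4 - O = 324 - O)
27445 - k(Q(f(6)), 557) = 27445 - (324 - 1*557) = 27445 - (324 - 557) = 27445 - 1*(-233) = 27445 + 233 = 27678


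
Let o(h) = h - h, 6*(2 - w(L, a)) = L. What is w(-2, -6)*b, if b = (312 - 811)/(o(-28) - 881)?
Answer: 3493/2643 ≈ 1.3216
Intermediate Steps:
w(L, a) = 2 - L/6
o(h) = 0
b = 499/881 (b = (312 - 811)/(0 - 881) = -499/(-881) = -499*(-1/881) = 499/881 ≈ 0.56640)
w(-2, -6)*b = (2 - 1/6*(-2))*(499/881) = (2 + 1/3)*(499/881) = (7/3)*(499/881) = 3493/2643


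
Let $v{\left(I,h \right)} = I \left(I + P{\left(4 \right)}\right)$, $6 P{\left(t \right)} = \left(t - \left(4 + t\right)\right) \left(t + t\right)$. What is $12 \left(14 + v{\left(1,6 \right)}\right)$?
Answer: $116$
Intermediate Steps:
$P{\left(t \right)} = - \frac{4 t}{3}$ ($P{\left(t \right)} = \frac{\left(t - \left(4 + t\right)\right) \left(t + t\right)}{6} = \frac{\left(-4\right) 2 t}{6} = \frac{\left(-8\right) t}{6} = - \frac{4 t}{3}$)
$v{\left(I,h \right)} = I \left(- \frac{16}{3} + I\right)$ ($v{\left(I,h \right)} = I \left(I - \frac{16}{3}\right) = I \left(- \frac{16}{3} + I\right)$)
$12 \left(14 + v{\left(1,6 \right)}\right) = 12 \left(14 + \frac{1}{3} \cdot 1 \left(-16 + 3 \cdot 1\right)\right) = 12 \left(14 + \frac{1}{3} \cdot 1 \left(-16 + 3\right)\right) = 12 \left(14 + \frac{1}{3} \cdot 1 \left(-13\right)\right) = 12 \left(14 - \frac{13}{3}\right) = 12 \cdot \frac{29}{3} = 116$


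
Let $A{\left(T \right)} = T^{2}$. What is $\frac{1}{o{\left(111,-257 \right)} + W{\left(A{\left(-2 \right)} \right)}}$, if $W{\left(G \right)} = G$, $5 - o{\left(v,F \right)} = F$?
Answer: $\frac{1}{266} \approx 0.0037594$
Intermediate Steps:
$o{\left(v,F \right)} = 5 - F$
$\frac{1}{o{\left(111,-257 \right)} + W{\left(A{\left(-2 \right)} \right)}} = \frac{1}{\left(5 - -257\right) + \left(-2\right)^{2}} = \frac{1}{\left(5 + 257\right) + 4} = \frac{1}{262 + 4} = \frac{1}{266}$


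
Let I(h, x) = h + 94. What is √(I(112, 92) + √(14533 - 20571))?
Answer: √(206 + I*√6038) ≈ 14.597 + 2.6616*I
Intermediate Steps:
I(h, x) = 94 + h
√(I(112, 92) + √(14533 - 20571)) = √((94 + 112) + √(14533 - 20571)) = √(206 + √(-6038)) = √(206 + I*√6038)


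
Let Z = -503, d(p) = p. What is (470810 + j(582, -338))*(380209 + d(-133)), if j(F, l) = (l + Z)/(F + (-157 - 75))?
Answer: 31314966951042/175 ≈ 1.7894e+11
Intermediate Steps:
j(F, l) = (-503 + l)/(-232 + F) (j(F, l) = (l - 503)/(F + (-157 - 75)) = (-503 + l)/(F - 232) = (-503 + l)/(-232 + F))
(470810 + j(582, -338))*(380209 + d(-133)) = (470810 + (-503 - 338)/(-232 + 582))*(380209 - 133) = (470810 - 841/350)*380076 = (164782659/350)*380076 = 31314966951042/175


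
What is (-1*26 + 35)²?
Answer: 81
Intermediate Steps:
(-1*26 + 35)² = (-26 + 35)² = 9² = 81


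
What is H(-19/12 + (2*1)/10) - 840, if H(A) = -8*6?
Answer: -888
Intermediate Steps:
H(A) = -48
H(-19/12 + (2*1)/10) - 840 = -48 - 840 = -888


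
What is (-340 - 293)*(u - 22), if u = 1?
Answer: 13293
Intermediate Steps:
(-340 - 293)*(u - 22) = (-340 - 293)*(1 - 22) = -633*(-21) = 13293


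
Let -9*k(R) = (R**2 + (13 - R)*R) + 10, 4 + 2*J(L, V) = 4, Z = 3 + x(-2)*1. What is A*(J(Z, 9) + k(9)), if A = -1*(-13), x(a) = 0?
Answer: -1651/9 ≈ -183.44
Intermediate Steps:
Z = 3 (Z = 3 + 0*1 = 3 + 0 = 3)
J(L, V) = 0 (J(L, V) = -2 + (1/2)*4 = -2 + 2 = 0)
k(R) = -10/9 - R**2/9 - R*(13 - R)/9 (k(R) = -((R**2 + (13 - R)*R) + 10)/9 = -((R**2 + R*(13 - R)) + 10)/9 = -(10 + R**2 + R*(13 - R))/9 = -10/9 - R**2/9 - R*(13 - R)/9)
A = 13
A*(J(Z, 9) + k(9)) = 13*(0 + (-10/9 - 13/9*9)) = 13*(0 + (-10/9 - 13)) = 13*(0 - 127/9) = 13*(-127/9) = -1651/9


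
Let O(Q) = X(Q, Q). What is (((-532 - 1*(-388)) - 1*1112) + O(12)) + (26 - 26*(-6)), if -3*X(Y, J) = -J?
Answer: -1070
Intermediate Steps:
X(Y, J) = J/3 (X(Y, J) = -(-1)*J/3 = J/3)
O(Q) = Q/3
(((-532 - 1*(-388)) - 1*1112) + O(12)) + (26 - 26*(-6)) = (((-532 - 1*(-388)) - 1*1112) + (⅓)*12) + (26 - 26*(-6)) = (((-532 + 388) - 1112) + 4) + (26 + 156) = ((-144 - 1112) + 4) + 182 = (-1256 + 4) + 182 = -1252 + 182 = -1070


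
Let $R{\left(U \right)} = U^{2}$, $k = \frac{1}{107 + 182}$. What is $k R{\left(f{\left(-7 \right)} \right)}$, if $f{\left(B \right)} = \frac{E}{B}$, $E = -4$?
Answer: $\frac{16}{14161} \approx 0.0011299$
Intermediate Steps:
$k = \frac{1}{289} \approx 0.0034602$
$f{\left(B \right)} = - \frac{4}{B}$
$k R{\left(f{\left(-7 \right)} \right)} = \frac{\left(- \frac{4}{-7}\right)^{2}}{289} = \frac{\left(\left(-4\right) \left(- \frac{1}{7}\right)\right)^{2}}{289} = \frac{\left(\frac{4}{7}\right)^{2}}{289} = \frac{1}{289} \cdot \frac{16}{49} = \frac{16}{14161}$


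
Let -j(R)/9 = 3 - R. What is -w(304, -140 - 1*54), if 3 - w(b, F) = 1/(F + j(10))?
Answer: -394/131 ≈ -3.0076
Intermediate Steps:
j(R) = -27 + 9*R (j(R) = -9*(3 - R) = -27 + 9*R)
w(b, F) = 3 - 1/(63 + F) (w(b, F) = 3 - 1/(F + (-27 + 9*10)) = 3 - 1/(F + (-27 + 90)) = 3 - 1/(F + 63) = 3 - 1/(63 + F))
-w(304, -140 - 1*54) = -(188 + 3*(-140 - 1*54))/(63 + (-140 - 1*54)) = -(188 + 3*(-140 - 54))/(63 + (-140 - 54)) = -(188 + 3*(-194))/(63 - 194) = -(188 - 582)/(-131) = -(-1)*(-394)/131 = -1*394/131 = -394/131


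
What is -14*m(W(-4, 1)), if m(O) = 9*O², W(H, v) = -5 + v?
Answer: -2016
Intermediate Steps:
-14*m(W(-4, 1)) = -126*(-5 + 1)² = -126*(-4)² = -126*16 = -14*144 = -2016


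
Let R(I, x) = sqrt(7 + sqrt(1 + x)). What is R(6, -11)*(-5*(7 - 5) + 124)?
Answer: 114*sqrt(7 + I*sqrt(10)) ≈ 308.87 + 66.529*I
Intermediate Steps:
R(6, -11)*(-5*(7 - 5) + 124) = sqrt(7 + sqrt(1 - 11))*(-5*(7 - 5) + 124) = sqrt(7 + sqrt(-10))*(-5*2 + 124) = sqrt(7 + I*sqrt(10))*(-10 + 124) = sqrt(7 + I*sqrt(10))*114 = 114*sqrt(7 + I*sqrt(10))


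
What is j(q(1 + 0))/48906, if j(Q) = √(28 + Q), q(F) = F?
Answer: √29/48906 ≈ 0.00011011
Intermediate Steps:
j(q(1 + 0))/48906 = √(28 + (1 + 0))/48906 = √(28 + 1)*(1/48906) = √29*(1/48906) = √29/48906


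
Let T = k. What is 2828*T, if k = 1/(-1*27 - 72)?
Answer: -2828/99 ≈ -28.566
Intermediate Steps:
k = -1/99 (k = 1/(-27 - 72) = 1/(-99) = -1/99 ≈ -0.010101)
T = -1/99 ≈ -0.010101
2828*T = 2828*(-1/99) = -2828/99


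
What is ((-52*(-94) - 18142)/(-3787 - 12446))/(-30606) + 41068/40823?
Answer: 3400526383237/3380329450659 ≈ 1.0060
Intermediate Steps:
((-52*(-94) - 18142)/(-3787 - 12446))/(-30606) + 41068/40823 = ((4888 - 18142)/(-16233))*(-1/30606) + 41068*(1/40823) = -13254*(-1/16233)*(-1/30606) + 41068/40823 = (4418/5411)*(-1/30606) + 41068/40823 = -2209/82804533 + 41068/40823 = 3400526383237/3380329450659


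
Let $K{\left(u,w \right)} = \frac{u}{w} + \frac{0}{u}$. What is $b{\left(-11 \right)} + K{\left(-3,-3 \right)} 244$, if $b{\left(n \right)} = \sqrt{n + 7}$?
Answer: $244 + 2 i \approx 244.0 + 2.0 i$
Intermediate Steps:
$K{\left(u,w \right)} = \frac{u}{w}$ ($K{\left(u,w \right)} = \frac{u}{w} + 0 = \frac{u}{w}$)
$b{\left(n \right)} = \sqrt{7 + n}$
$b{\left(-11 \right)} + K{\left(-3,-3 \right)} 244 = \sqrt{7 - 11} + - \frac{3}{-3} \cdot 244 = \sqrt{-4} + \left(-3\right) \left(- \frac{1}{3}\right) 244 = 2 i + 1 \cdot 244 = 2 i + 244 = 244 + 2 i$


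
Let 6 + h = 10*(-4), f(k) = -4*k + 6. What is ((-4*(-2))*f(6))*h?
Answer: 6624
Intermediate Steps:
f(k) = 6 - 4*k
h = -46 (h = -6 + 10*(-4) = -6 - 40 = -46)
((-4*(-2))*f(6))*h = ((-4*(-2))*(6 - 4*6))*(-46) = (8*(6 - 24))*(-46) = (8*(-18))*(-46) = -144*(-46) = 6624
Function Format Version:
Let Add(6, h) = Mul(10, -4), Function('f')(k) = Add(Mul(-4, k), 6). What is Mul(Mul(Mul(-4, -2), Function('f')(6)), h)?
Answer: 6624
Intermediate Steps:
Function('f')(k) = Add(6, Mul(-4, k))
h = -46 (h = Add(-6, Mul(10, -4)) = Add(-6, -40) = -46)
Mul(Mul(Mul(-4, -2), Function('f')(6)), h) = Mul(Mul(Mul(-4, -2), Add(6, Mul(-4, 6))), -46) = Mul(Mul(8, Add(6, -24)), -46) = Mul(Mul(8, -18), -46) = Mul(-144, -46) = 6624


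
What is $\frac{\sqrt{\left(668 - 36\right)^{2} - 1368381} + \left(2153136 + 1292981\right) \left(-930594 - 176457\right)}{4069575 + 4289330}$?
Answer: $- \frac{3815027270967}{8358905} + \frac{i \sqrt{968957}}{8358905} \approx -4.564 \cdot 10^{5} + 0.00011776 i$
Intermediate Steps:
$\frac{\sqrt{\left(668 - 36\right)^{2} - 1368381} + \left(2153136 + 1292981\right) \left(-930594 - 176457\right)}{4069575 + 4289330} = \frac{\sqrt{632^{2} - 1368381} + 3446117 \left(-1107051\right)}{8358905} = \left(\sqrt{399424 - 1368381} - 3815027270967\right) \frac{1}{8358905} = \left(\sqrt{-968957} - 3815027270967\right) \frac{1}{8358905} = \left(i \sqrt{968957} - 3815027270967\right) \frac{1}{8358905} = \left(-3815027270967 + i \sqrt{968957}\right) \frac{1}{8358905} = - \frac{3815027270967}{8358905} + \frac{i \sqrt{968957}}{8358905}$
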